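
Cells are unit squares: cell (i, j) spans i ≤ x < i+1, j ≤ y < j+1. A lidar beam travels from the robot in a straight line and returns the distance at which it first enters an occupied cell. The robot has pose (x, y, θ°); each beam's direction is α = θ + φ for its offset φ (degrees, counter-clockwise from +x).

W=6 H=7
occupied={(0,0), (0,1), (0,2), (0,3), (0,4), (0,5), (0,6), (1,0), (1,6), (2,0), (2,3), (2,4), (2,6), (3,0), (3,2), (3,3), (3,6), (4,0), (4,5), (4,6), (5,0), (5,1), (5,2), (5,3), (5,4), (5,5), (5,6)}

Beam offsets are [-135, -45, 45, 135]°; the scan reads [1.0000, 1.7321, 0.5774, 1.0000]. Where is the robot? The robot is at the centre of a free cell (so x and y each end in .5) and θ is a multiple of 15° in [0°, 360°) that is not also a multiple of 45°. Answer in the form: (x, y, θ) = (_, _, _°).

(x, y, θ) = (2.5, 1.5, 195°)

Candidates: 15 free-cell centres × 16 headings = 240 poses. Raycast each; keep the one whose scan matches to 4 dp.
  (1.5, 2.5, 30°): beam 1 = 1.5529 ≠ 1.0000 ✗
  (4.5, 2.5, 30°): beam 1 = 1.5529 ≠ 1.0000 ✗
  (4.5, 2.5, 255°): beam 2 = 0.5774 ≠ 1.7321 ✗
  (4.5, 2.5, 105°): beam 1 = 0.5774 ≠ 1.0000 ✗
  …
  (2.5, 1.5, 195°): r_1=1.0000, r_2=1.7321, r_3=0.5774, r_4=1.0000 — all match ✓
Unique over the lattice → pose = (2.5, 1.5, 195°).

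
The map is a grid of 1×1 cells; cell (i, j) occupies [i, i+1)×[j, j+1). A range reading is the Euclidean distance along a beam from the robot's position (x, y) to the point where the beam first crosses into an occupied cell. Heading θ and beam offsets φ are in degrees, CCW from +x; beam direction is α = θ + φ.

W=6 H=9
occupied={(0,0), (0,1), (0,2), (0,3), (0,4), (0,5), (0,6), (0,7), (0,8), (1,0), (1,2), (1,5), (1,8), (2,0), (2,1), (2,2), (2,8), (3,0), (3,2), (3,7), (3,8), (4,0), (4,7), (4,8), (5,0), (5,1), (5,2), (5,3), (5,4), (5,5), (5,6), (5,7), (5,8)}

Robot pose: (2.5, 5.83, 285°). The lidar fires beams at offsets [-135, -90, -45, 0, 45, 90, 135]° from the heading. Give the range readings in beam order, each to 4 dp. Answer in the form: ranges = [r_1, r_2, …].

ranges = [1.7321, 0.5176, 3.0000, 2.9298, 2.8868, 2.5882, 1.3510]

beam 1: φ=-135°, α=150°
  direction (-0.8660, 0.5000); cell (2,5); t to first gridline: x 0.5774, y 0.3400 (then +1.1547 / +2.0000)
    (2,6) via y @ 0.3400
    (1,6) via x @ 0.5774
    (0,6) via x @ 1.7321  # hit
  → r_1 = 1.7321
beam 2: φ=-90°, α=195°
  direction (-0.9659, -0.2588); cell (2,5); t to first gridline: x 0.5176, y 3.2069 (then +1.0353 / +3.8637)
    (1,5) via x @ 0.5176  # hit
  → r_2 = 0.5176
beam 3: φ=-45°, α=240°
  direction (-0.5000, -0.8660); cell (2,5); t to first gridline: x 1.0000, y 0.9584 (then +2.0000 / +1.1547)
    (2,4) via y @ 0.9584
    (1,4) via x @ 1.0000
    (1,3) via y @ 2.1131
    (0,3) via x @ 3.0000  # hit
  → r_3 = 3.0000
beam 4: φ=0°, α=285°
  direction (0.2588, -0.9659); cell (2,5); t to first gridline: x 1.9319, y 0.8593 (then +3.8637 / +1.0353)
    (2,4) via y @ 0.8593
    (2,3) via y @ 1.8946
    (3,3) via x @ 1.9319
    (3,2) via y @ 2.9298  # hit
  → r_4 = 2.9298
beam 5: φ=45°, α=330°
  direction (0.8660, -0.5000); cell (2,5); t to first gridline: x 0.5774, y 1.6600 (then +1.1547 / +2.0000)
    (3,5) via x @ 0.5774
    (3,4) via y @ 1.6600
    (4,4) via x @ 1.7321
    (5,4) via x @ 2.8868  # hit
  → r_5 = 2.8868
beam 6: φ=90°, α=15°
  direction (0.9659, 0.2588); cell (2,5); t to first gridline: x 0.5176, y 0.6568 (then +1.0353 / +3.8637)
    (3,5) via x @ 0.5176
    (3,6) via y @ 0.6568
    (4,6) via x @ 1.5529
    (5,6) via x @ 2.5882  # hit
  → r_6 = 2.5882
beam 7: φ=135°, α=60°
  direction (0.5000, 0.8660); cell (2,5); t to first gridline: x 1.0000, y 0.1963 (then +2.0000 / +1.1547)
    (2,6) via y @ 0.1963
    (3,6) via x @ 1.0000
    (3,7) via y @ 1.3510  # hit
  → r_7 = 1.3510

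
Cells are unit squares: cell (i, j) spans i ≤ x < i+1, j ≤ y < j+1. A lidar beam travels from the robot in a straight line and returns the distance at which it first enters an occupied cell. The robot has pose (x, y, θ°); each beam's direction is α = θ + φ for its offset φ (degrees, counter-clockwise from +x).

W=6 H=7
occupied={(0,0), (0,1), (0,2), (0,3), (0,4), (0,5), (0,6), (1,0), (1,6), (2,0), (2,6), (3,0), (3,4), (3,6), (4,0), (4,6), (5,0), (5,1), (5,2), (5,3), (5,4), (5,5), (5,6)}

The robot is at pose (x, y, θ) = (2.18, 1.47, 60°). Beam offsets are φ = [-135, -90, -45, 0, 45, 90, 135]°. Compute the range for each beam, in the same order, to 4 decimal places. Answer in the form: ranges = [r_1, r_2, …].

ranges = [0.4866, 0.9400, 2.9195, 2.9214, 4.5592, 1.3625, 1.2216]

beam 1: φ=-135°, α=285°
  cosα=0.2588 sinα=-0.9659 | (2,1) | tMaxX 3.1682 tMaxY 0.4866 | tΔX 3.8637 tΔY 1.0353
    t=0.4866 [y] (2,0) — stop
  → r_1 = 0.4866
beam 2: φ=-90°, α=330°
  cosα=0.8660 sinα=-0.5000 | (2,1) | tMaxX 0.9469 tMaxY 0.9400 | tΔX 1.1547 tΔY 2.0000
    t=0.9400 [y] (2,0) — stop
  → r_2 = 0.9400
beam 3: φ=-45°, α=15°
  cosα=0.9659 sinα=0.2588 | (2,1) | tMaxX 0.8489 tMaxY 2.0478 | tΔX 1.0353 tΔY 3.8637
    t=0.8489 [x] (3,1)
    t=1.8842 [x] (4,1)
    t=2.0478 [y] (4,2)
    t=2.9195 [x] (5,2) — stop
  → r_3 = 2.9195
beam 4: φ=0°, α=60°
  cosα=0.5000 sinα=0.8660 | (2,1) | tMaxX 1.6400 tMaxY 0.6120 | tΔX 2.0000 tΔY 1.1547
    t=0.6120 [y] (2,2)
    t=1.6400 [x] (3,2)
    t=1.7667 [y] (3,3)
    t=2.9214 [y] (3,4) — stop
  → r_4 = 2.9214
beam 5: φ=45°, α=105°
  cosα=-0.2588 sinα=0.9659 | (2,1) | tMaxX 0.6955 tMaxY 0.5487 | tΔX 3.8637 tΔY 1.0353
    t=0.5487 [y] (2,2)
    t=0.6955 [x] (1,2)
    t=1.5840 [y] (1,3)
    t=2.6192 [y] (1,4)
    t=3.6545 [y] (1,5)
    t=4.5592 [x] (0,5) — stop
  → r_5 = 4.5592
beam 6: φ=90°, α=150°
  cosα=-0.8660 sinα=0.5000 | (2,1) | tMaxX 0.2078 tMaxY 1.0600 | tΔX 1.1547 tΔY 2.0000
    t=0.2078 [x] (1,1)
    t=1.0600 [y] (1,2)
    t=1.3625 [x] (0,2) — stop
  → r_6 = 1.3625
beam 7: φ=135°, α=195°
  cosα=-0.9659 sinα=-0.2588 | (2,1) | tMaxX 0.1863 tMaxY 1.8159 | tΔX 1.0353 tΔY 3.8637
    t=0.1863 [x] (1,1)
    t=1.2216 [x] (0,1) — stop
  → r_7 = 1.2216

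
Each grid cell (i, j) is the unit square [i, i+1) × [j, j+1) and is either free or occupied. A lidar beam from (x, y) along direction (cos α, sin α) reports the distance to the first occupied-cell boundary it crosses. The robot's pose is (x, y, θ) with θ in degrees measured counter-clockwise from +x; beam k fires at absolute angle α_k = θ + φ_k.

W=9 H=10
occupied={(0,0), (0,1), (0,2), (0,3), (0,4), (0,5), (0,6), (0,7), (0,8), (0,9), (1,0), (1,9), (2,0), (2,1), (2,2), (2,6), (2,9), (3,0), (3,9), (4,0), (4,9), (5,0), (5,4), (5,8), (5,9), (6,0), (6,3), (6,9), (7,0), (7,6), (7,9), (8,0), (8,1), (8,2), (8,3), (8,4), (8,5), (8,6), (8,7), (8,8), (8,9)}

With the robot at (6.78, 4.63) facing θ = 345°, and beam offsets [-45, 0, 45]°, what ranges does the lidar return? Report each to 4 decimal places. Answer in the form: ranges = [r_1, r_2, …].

beam 1: φ=-45°, α=300°
  d=(0.5000,-0.8660)  start (6,4)  tX=0.4400 tY=0.7275  stride 1/|dx|=2.0000 1/|dy|=1.1547
    cross x-line → (7,4), t=0.4400
    cross y-line → (7,3), t=0.7275
    cross y-line → (7,2), t=1.8822
    cross x-line → (8,2), t=2.4400 (wall)
  → r_1 = 2.4400
beam 2: φ=0°, α=345°
  d=(0.9659,-0.2588)  start (6,4)  tX=0.2278 tY=2.4341  stride 1/|dx|=1.0353 1/|dy|=3.8637
    cross x-line → (7,4), t=0.2278
    cross x-line → (8,4), t=1.2630 (wall)
  → r_2 = 1.2630
beam 3: φ=45°, α=30°
  d=(0.8660,0.5000)  start (6,4)  tX=0.2540 tY=0.7400  stride 1/|dx|=1.1547 1/|dy|=2.0000
    cross x-line → (7,4), t=0.2540
    cross y-line → (7,5), t=0.7400
    cross x-line → (8,5), t=1.4087 (wall)
  → r_3 = 1.4087

ranges = [2.4400, 1.2630, 1.4087]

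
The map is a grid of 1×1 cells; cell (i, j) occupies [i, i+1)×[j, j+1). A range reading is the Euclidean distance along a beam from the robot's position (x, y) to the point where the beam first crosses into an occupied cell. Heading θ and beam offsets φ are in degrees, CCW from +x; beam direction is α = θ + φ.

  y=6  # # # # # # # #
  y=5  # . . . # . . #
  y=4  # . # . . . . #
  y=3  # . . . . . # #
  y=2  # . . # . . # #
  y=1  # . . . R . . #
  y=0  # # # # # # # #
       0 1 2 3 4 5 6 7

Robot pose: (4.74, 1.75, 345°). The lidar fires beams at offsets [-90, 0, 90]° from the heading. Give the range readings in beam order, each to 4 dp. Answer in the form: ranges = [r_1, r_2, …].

ranges = [0.7765, 2.3397, 4.3999]

beam 1: φ=-90°, α=255°
  d=(-0.2588,-0.9659)  start (4,1)  tX=2.8591 tY=0.7765  stride 1/|dx|=3.8637 1/|dy|=1.0353
    cross y-line → (4,0), t=0.7765 (wall)
  → r_1 = 0.7765
beam 2: φ=0°, α=345°
  d=(0.9659,-0.2588)  start (4,1)  tX=0.2692 tY=2.8978  stride 1/|dx|=1.0353 1/|dy|=3.8637
    cross x-line → (5,1), t=0.2692
    cross x-line → (6,1), t=1.3044
    cross x-line → (7,1), t=2.3397 (wall)
  → r_2 = 2.3397
beam 3: φ=90°, α=75°
  d=(0.2588,0.9659)  start (4,1)  tX=1.0046 tY=0.2588  stride 1/|dx|=3.8637 1/|dy|=1.0353
    cross y-line → (4,2), t=0.2588
    cross x-line → (5,2), t=1.0046
    cross y-line → (5,3), t=1.2941
    cross y-line → (5,4), t=2.3294
    cross y-line → (5,5), t=3.3646
    cross y-line → (5,6), t=4.3999 (wall)
  → r_3 = 4.3999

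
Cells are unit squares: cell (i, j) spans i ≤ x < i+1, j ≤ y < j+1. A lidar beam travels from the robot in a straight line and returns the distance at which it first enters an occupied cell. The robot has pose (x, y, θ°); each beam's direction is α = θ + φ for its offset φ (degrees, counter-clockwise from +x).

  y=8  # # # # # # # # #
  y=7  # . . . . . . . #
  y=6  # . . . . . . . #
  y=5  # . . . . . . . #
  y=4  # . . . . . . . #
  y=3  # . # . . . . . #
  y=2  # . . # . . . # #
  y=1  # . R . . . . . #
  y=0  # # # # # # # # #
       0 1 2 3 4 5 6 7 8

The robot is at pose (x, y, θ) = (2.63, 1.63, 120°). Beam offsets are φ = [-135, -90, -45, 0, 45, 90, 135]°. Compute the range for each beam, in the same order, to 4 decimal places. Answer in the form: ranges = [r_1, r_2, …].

ranges = [2.4341, 0.7400, 1.4183, 3.2600, 1.6875, 1.2600, 0.6522]

beam 1: φ=-135°, α=345°
  cosα=0.9659 sinα=-0.2588 | (2,1) | tMaxX 0.3831 tMaxY 2.4341 | tΔX 1.0353 tΔY 3.8637
    t=0.3831 [x] (3,1)
    t=1.4183 [x] (4,1)
    t=2.4341 [y] (4,0) — stop
  → r_1 = 2.4341
beam 2: φ=-90°, α=30°
  cosα=0.8660 sinα=0.5000 | (2,1) | tMaxX 0.4272 tMaxY 0.7400 | tΔX 1.1547 tΔY 2.0000
    t=0.4272 [x] (3,1)
    t=0.7400 [y] (3,2) — stop
  → r_2 = 0.7400
beam 3: φ=-45°, α=75°
  cosα=0.2588 sinα=0.9659 | (2,1) | tMaxX 1.4296 tMaxY 0.3831 | tΔX 3.8637 tΔY 1.0353
    t=0.3831 [y] (2,2)
    t=1.4183 [y] (2,3) — stop
  → r_3 = 1.4183
beam 4: φ=0°, α=120°
  cosα=-0.5000 sinα=0.8660 | (2,1) | tMaxX 1.2600 tMaxY 0.4272 | tΔX 2.0000 tΔY 1.1547
    t=0.4272 [y] (2,2)
    t=1.2600 [x] (1,2)
    t=1.5819 [y] (1,3)
    t=2.7366 [y] (1,4)
    t=3.2600 [x] (0,4) — stop
  → r_4 = 3.2600
beam 5: φ=45°, α=165°
  cosα=-0.9659 sinα=0.2588 | (2,1) | tMaxX 0.6522 tMaxY 1.4296 | tΔX 1.0353 tΔY 3.8637
    t=0.6522 [x] (1,1)
    t=1.4296 [y] (1,2)
    t=1.6875 [x] (0,2) — stop
  → r_5 = 1.6875
beam 6: φ=90°, α=210°
  cosα=-0.8660 sinα=-0.5000 | (2,1) | tMaxX 0.7275 tMaxY 1.2600 | tΔX 1.1547 tΔY 2.0000
    t=0.7275 [x] (1,1)
    t=1.2600 [y] (1,0) — stop
  → r_6 = 1.2600
beam 7: φ=135°, α=255°
  cosα=-0.2588 sinα=-0.9659 | (2,1) | tMaxX 2.4341 tMaxY 0.6522 | tΔX 3.8637 tΔY 1.0353
    t=0.6522 [y] (2,0) — stop
  → r_7 = 0.6522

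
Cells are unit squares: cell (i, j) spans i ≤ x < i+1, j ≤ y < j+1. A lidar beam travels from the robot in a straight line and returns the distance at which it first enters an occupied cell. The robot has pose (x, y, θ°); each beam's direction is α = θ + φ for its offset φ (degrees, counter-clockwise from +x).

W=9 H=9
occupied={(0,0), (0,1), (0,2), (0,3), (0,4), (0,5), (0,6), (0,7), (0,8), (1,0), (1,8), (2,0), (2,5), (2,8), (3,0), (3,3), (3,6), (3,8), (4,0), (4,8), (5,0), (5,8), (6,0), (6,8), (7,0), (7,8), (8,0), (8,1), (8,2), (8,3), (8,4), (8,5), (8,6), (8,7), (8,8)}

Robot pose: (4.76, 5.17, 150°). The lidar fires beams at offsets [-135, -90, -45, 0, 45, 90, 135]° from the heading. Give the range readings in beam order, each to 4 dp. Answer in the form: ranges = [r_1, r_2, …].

beam 1: φ=-135°, α=15°
  cosα=0.9659 sinα=0.2588 | (4,5) | tMaxX 0.2485 tMaxY 3.2069 | tΔX 1.0353 tΔY 3.8637
    t=0.2485 [x] (5,5)
    t=1.2837 [x] (6,5)
    t=2.3190 [x] (7,5)
    t=3.2069 [y] (7,6)
    t=3.3543 [x] (8,6) — stop
  → r_1 = 3.3543
beam 2: φ=-90°, α=60°
  cosα=0.5000 sinα=0.8660 | (4,5) | tMaxX 0.4800 tMaxY 0.9584 | tΔX 2.0000 tΔY 1.1547
    t=0.4800 [x] (5,5)
    t=0.9584 [y] (5,6)
    t=2.1131 [y] (5,7)
    t=2.4800 [x] (6,7)
    t=3.2678 [y] (6,8) — stop
  → r_2 = 3.2678
beam 3: φ=-45°, α=105°
  cosα=-0.2588 sinα=0.9659 | (4,5) | tMaxX 2.9364 tMaxY 0.8593 | tΔX 3.8637 tΔY 1.0353
    t=0.8593 [y] (4,6)
    t=1.8946 [y] (4,7)
    t=2.9298 [y] (4,8) — stop
  → r_3 = 2.9298
beam 4: φ=0°, α=150°
  cosα=-0.8660 sinα=0.5000 | (4,5) | tMaxX 0.8776 tMaxY 1.6600 | tΔX 1.1547 tΔY 2.0000
    t=0.8776 [x] (3,5)
    t=1.6600 [y] (3,6) — stop
  → r_4 = 1.6600
beam 5: φ=45°, α=195°
  cosα=-0.9659 sinα=-0.2588 | (4,5) | tMaxX 0.7868 tMaxY 0.6568 | tΔX 1.0353 tΔY 3.8637
    t=0.6568 [y] (4,4)
    t=0.7868 [x] (3,4)
    t=1.8221 [x] (2,4)
    t=2.8574 [x] (1,4)
    t=3.8926 [x] (0,4) — stop
  → r_5 = 3.8926
beam 6: φ=90°, α=240°
  cosα=-0.5000 sinα=-0.8660 | (4,5) | tMaxX 1.5200 tMaxY 0.1963 | tΔX 2.0000 tΔY 1.1547
    t=0.1963 [y] (4,4)
    t=1.3510 [y] (4,3)
    t=1.5200 [x] (3,3) — stop
  → r_6 = 1.5200
beam 7: φ=135°, α=285°
  cosα=0.2588 sinα=-0.9659 | (4,5) | tMaxX 0.9273 tMaxY 0.1760 | tΔX 3.8637 tΔY 1.0353
    t=0.1760 [y] (4,4)
    t=0.9273 [x] (5,4)
    t=1.2113 [y] (5,3)
    t=2.2465 [y] (5,2)
    t=3.2818 [y] (5,1)
    t=4.3171 [y] (5,0) — stop
  → r_7 = 4.3171

ranges = [3.3543, 3.2678, 2.9298, 1.6600, 3.8926, 1.5200, 4.3171]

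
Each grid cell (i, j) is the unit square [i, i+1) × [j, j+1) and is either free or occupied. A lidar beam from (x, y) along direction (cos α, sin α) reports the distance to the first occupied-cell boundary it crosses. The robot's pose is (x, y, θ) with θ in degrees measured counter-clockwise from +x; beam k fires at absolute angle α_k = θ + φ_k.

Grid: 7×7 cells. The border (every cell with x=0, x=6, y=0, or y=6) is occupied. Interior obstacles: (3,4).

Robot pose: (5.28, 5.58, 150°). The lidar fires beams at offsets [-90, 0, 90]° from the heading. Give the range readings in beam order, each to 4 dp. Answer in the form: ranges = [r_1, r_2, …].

ranges = [0.4850, 0.8400, 5.2885]

beam 1: φ=-90°, α=60°
  direction (0.5000, 0.8660); cell (5,5); t to first gridline: x 1.4400, y 0.4850 (then +2.0000 / +1.1547)
    (5,6) via y @ 0.4850  # hit
  → r_1 = 0.4850
beam 2: φ=0°, α=150°
  direction (-0.8660, 0.5000); cell (5,5); t to first gridline: x 0.3233, y 0.8400 (then +1.1547 / +2.0000)
    (4,5) via x @ 0.3233
    (4,6) via y @ 0.8400  # hit
  → r_2 = 0.8400
beam 3: φ=90°, α=240°
  direction (-0.5000, -0.8660); cell (5,5); t to first gridline: x 0.5600, y 0.6697 (then +2.0000 / +1.1547)
    (4,5) via x @ 0.5600
    (4,4) via y @ 0.6697
    (4,3) via y @ 1.8244
    (3,3) via x @ 2.5600
    (3,2) via y @ 2.9791
    (3,1) via y @ 4.1338
    (2,1) via x @ 4.5600
    (2,0) via y @ 5.2885  # hit
  → r_3 = 5.2885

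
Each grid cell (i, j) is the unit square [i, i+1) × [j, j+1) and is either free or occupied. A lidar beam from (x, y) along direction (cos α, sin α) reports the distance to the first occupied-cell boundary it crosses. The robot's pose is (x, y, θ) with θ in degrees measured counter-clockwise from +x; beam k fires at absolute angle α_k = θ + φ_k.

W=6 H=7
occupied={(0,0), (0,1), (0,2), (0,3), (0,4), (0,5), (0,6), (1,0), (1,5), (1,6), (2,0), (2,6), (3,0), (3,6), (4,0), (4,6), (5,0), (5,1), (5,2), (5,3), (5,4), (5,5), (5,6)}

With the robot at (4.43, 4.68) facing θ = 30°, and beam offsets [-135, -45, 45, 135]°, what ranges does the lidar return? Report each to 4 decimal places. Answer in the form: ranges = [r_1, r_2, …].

ranges = [3.8098, 0.5901, 1.3666, 2.5157]

beam 1: φ=-135°, α=255°
  d=(-0.2588,-0.9659)  start (4,4)  tX=1.6614 tY=0.7040  stride 1/|dx|=3.8637 1/|dy|=1.0353
    cross y-line → (4,3), t=0.7040
    cross x-line → (3,3), t=1.6614
    cross y-line → (3,2), t=1.7393
    cross y-line → (3,1), t=2.7745
    cross y-line → (3,0), t=3.8098 (wall)
  → r_1 = 3.8098
beam 2: φ=-45°, α=345°
  d=(0.9659,-0.2588)  start (4,4)  tX=0.5901 tY=2.6273  stride 1/|dx|=1.0353 1/|dy|=3.8637
    cross x-line → (5,4), t=0.5901 (wall)
  → r_2 = 0.5901
beam 3: φ=45°, α=75°
  d=(0.2588,0.9659)  start (4,4)  tX=2.2023 tY=0.3313  stride 1/|dx|=3.8637 1/|dy|=1.0353
    cross y-line → (4,5), t=0.3313
    cross y-line → (4,6), t=1.3666 (wall)
  → r_3 = 1.3666
beam 4: φ=135°, α=165°
  d=(-0.9659,0.2588)  start (4,4)  tX=0.4452 tY=1.2364  stride 1/|dx|=1.0353 1/|dy|=3.8637
    cross x-line → (3,4), t=0.4452
    cross y-line → (3,5), t=1.2364
    cross x-line → (2,5), t=1.4804
    cross x-line → (1,5), t=2.5157 (wall)
  → r_4 = 2.5157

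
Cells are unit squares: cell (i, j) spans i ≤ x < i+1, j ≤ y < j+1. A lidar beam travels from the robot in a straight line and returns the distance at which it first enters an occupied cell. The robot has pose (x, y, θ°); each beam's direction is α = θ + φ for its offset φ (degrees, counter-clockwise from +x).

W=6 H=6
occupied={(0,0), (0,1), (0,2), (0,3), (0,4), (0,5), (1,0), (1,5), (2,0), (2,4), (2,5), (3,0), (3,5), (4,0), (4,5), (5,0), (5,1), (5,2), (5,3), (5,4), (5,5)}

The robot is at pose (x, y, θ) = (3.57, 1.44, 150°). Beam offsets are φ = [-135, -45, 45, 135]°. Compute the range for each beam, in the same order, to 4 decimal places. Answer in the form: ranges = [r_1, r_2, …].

beam 1: φ=-135°, α=15°
  d=(0.9659,0.2588)  start (3,1)  tX=0.4452 tY=2.1637  stride 1/|dx|=1.0353 1/|dy|=3.8637
    cross x-line → (4,1), t=0.4452
    cross x-line → (5,1), t=1.4804 (wall)
  → r_1 = 1.4804
beam 2: φ=-45°, α=105°
  d=(-0.2588,0.9659)  start (3,1)  tX=2.2023 tY=0.5798  stride 1/|dx|=3.8637 1/|dy|=1.0353
    cross y-line → (3,2), t=0.5798
    cross y-line → (3,3), t=1.6150
    cross x-line → (2,3), t=2.2023
    cross y-line → (2,4), t=2.6503 (wall)
  → r_2 = 2.6503
beam 3: φ=45°, α=195°
  d=(-0.9659,-0.2588)  start (3,1)  tX=0.5901 tY=1.7000  stride 1/|dx|=1.0353 1/|dy|=3.8637
    cross x-line → (2,1), t=0.5901
    cross x-line → (1,1), t=1.6254
    cross y-line → (1,0), t=1.7000 (wall)
  → r_3 = 1.7000
beam 4: φ=135°, α=285°
  d=(0.2588,-0.9659)  start (3,1)  tX=1.6614 tY=0.4555  stride 1/|dx|=3.8637 1/|dy|=1.0353
    cross y-line → (3,0), t=0.4555 (wall)
  → r_4 = 0.4555

ranges = [1.4804, 2.6503, 1.7000, 0.4555]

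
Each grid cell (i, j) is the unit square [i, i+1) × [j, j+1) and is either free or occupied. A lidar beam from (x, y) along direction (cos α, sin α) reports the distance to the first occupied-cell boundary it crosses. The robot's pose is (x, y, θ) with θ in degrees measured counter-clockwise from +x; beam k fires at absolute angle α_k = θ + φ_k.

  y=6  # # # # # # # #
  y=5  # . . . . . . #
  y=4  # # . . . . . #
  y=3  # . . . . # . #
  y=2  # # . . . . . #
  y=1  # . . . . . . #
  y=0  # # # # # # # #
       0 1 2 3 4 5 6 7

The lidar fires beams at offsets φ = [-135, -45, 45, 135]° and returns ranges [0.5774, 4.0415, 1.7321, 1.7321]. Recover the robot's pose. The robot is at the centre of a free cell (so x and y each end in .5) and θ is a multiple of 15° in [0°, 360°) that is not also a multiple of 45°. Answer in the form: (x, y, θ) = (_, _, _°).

(x, y, θ) = (5.5, 2.5, 195°)

Candidates: 27 free-cell centres × 16 headings = 432 poses. Raycast each; keep the one whose scan matches to 4 dp.
  (4.5, 1.5, 60°): beam 1 = 0.5176 ≠ 0.5774 ✗
  (5.5, 2.5, 120°): beam 1 = 1.5529 ≠ 0.5774 ✗
  (3.5, 4.5, 150°): beam 1 = 3.6235 ≠ 0.5774 ✗
  (6.5, 5.5, 195°): beam 2 = 1.0000 ≠ 4.0415 ✗
  …
  (5.5, 2.5, 195°): r_1=0.5774, r_2=4.0415, r_3=1.7321, r_4=1.7321 — all match ✓
No second candidate reproduces the full scan.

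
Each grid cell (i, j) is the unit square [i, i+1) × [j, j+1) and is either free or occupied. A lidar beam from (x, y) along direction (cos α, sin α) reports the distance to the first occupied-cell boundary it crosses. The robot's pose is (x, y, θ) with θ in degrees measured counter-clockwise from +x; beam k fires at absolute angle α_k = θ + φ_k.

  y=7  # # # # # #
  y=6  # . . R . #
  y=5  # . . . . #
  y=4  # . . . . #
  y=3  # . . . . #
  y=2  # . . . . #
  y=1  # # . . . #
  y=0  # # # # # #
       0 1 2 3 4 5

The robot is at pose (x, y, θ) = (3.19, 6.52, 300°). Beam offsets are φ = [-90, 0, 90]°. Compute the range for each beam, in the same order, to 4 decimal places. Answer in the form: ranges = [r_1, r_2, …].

beam 1: φ=-90°, α=210°
  dir = (cos 210°, sin 210°) = (-0.8660, -0.5000); from cell (3,6)
  next x-line at t=0.2194, next y-line at t=1.0400; Δt_x=1.1547, Δt_y=2.0000
    x: enter (2,6) at t=0.2194
    y: enter (2,5) at t=1.0400
    x: enter (1,5) at t=1.3741
    x: enter (0,5) at t=2.5288 ← occupied
  → r_1 = 2.5288
beam 2: φ=0°, α=300°
  dir = (cos 300°, sin 300°) = (0.5000, -0.8660); from cell (3,6)
  next x-line at t=1.6200, next y-line at t=0.6004; Δt_x=2.0000, Δt_y=1.1547
    y: enter (3,5) at t=0.6004
    x: enter (4,5) at t=1.6200
    y: enter (4,4) at t=1.7551
    y: enter (4,3) at t=2.9098
    x: enter (5,3) at t=3.6200 ← occupied
  → r_2 = 3.6200
beam 3: φ=90°, α=30°
  dir = (cos 30°, sin 30°) = (0.8660, 0.5000); from cell (3,6)
  next x-line at t=0.9353, next y-line at t=0.9600; Δt_x=1.1547, Δt_y=2.0000
    x: enter (4,6) at t=0.9353
    y: enter (4,7) at t=0.9600 ← occupied
  → r_3 = 0.9600

ranges = [2.5288, 3.6200, 0.9600]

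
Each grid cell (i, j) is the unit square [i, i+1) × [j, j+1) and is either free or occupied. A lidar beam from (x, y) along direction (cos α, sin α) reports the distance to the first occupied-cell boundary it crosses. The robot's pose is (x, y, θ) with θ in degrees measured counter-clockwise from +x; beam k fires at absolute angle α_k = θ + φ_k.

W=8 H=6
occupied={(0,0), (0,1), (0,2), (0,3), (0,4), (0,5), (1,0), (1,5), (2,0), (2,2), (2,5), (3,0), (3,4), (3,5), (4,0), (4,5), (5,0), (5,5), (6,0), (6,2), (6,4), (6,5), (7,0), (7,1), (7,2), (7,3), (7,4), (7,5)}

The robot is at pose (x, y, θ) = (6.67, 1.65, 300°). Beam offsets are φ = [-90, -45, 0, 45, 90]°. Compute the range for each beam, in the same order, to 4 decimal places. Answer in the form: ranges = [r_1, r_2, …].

beam 1: φ=-90°, α=210°
  dir = (cos 210°, sin 210°) = (-0.8660, -0.5000); from cell (6,1)
  next x-line at t=0.7736, next y-line at t=1.3000; Δt_x=1.1547, Δt_y=2.0000
    x: enter (5,1) at t=0.7736
    y: enter (5,0) at t=1.3000 ← occupied
  → r_1 = 1.3000
beam 2: φ=-45°, α=255°
  dir = (cos 255°, sin 255°) = (-0.2588, -0.9659); from cell (6,1)
  next x-line at t=2.5887, next y-line at t=0.6729; Δt_x=3.8637, Δt_y=1.0353
    y: enter (6,0) at t=0.6729 ← occupied
  → r_2 = 0.6729
beam 3: φ=0°, α=300°
  dir = (cos 300°, sin 300°) = (0.5000, -0.8660); from cell (6,1)
  next x-line at t=0.6600, next y-line at t=0.7506; Δt_x=2.0000, Δt_y=1.1547
    x: enter (7,1) at t=0.6600 ← occupied
  → r_3 = 0.6600
beam 4: φ=45°, α=345°
  dir = (cos 345°, sin 345°) = (0.9659, -0.2588); from cell (6,1)
  next x-line at t=0.3416, next y-line at t=2.5114; Δt_x=1.0353, Δt_y=3.8637
    x: enter (7,1) at t=0.3416 ← occupied
  → r_4 = 0.3416
beam 5: φ=90°, α=30°
  dir = (cos 30°, sin 30°) = (0.8660, 0.5000); from cell (6,1)
  next x-line at t=0.3811, next y-line at t=0.7000; Δt_x=1.1547, Δt_y=2.0000
    x: enter (7,1) at t=0.3811 ← occupied
  → r_5 = 0.3811

ranges = [1.3000, 0.6729, 0.6600, 0.3416, 0.3811]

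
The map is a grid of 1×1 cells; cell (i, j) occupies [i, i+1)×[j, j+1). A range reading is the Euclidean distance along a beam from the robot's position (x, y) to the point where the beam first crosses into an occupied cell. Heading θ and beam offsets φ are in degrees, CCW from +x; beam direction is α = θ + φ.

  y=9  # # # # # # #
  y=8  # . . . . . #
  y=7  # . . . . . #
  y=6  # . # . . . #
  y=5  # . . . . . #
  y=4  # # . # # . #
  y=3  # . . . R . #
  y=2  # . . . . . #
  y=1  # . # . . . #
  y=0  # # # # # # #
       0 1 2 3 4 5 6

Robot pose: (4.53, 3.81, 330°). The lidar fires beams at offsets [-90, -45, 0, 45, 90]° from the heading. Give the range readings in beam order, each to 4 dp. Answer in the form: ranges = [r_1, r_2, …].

ranges = [3.0600, 2.9091, 1.6974, 1.5219, 0.2194]

beam 1: φ=-90°, α=240°
  direction (-0.5000, -0.8660); cell (4,3); t to first gridline: x 1.0600, y 0.9353 (then +2.0000 / +1.1547)
    (4,2) via y @ 0.9353
    (3,2) via x @ 1.0600
    (3,1) via y @ 2.0900
    (2,1) via x @ 3.0600  # hit
  → r_1 = 3.0600
beam 2: φ=-45°, α=285°
  direction (0.2588, -0.9659); cell (4,3); t to first gridline: x 1.8159, y 0.8386 (then +3.8637 / +1.0353)
    (4,2) via y @ 0.8386
    (5,2) via x @ 1.8159
    (5,1) via y @ 1.8738
    (5,0) via y @ 2.9091  # hit
  → r_2 = 2.9091
beam 3: φ=0°, α=330°
  direction (0.8660, -0.5000); cell (4,3); t to first gridline: x 0.5427, y 1.6200 (then +1.1547 / +2.0000)
    (5,3) via x @ 0.5427
    (5,2) via y @ 1.6200
    (6,2) via x @ 1.6974  # hit
  → r_3 = 1.6974
beam 4: φ=45°, α=15°
  direction (0.9659, 0.2588); cell (4,3); t to first gridline: x 0.4866, y 0.7341 (then +1.0353 / +3.8637)
    (5,3) via x @ 0.4866
    (5,4) via y @ 0.7341
    (6,4) via x @ 1.5219  # hit
  → r_4 = 1.5219
beam 5: φ=90°, α=60°
  direction (0.5000, 0.8660); cell (4,3); t to first gridline: x 0.9400, y 0.2194 (then +2.0000 / +1.1547)
    (4,4) via y @ 0.2194  # hit
  → r_5 = 0.2194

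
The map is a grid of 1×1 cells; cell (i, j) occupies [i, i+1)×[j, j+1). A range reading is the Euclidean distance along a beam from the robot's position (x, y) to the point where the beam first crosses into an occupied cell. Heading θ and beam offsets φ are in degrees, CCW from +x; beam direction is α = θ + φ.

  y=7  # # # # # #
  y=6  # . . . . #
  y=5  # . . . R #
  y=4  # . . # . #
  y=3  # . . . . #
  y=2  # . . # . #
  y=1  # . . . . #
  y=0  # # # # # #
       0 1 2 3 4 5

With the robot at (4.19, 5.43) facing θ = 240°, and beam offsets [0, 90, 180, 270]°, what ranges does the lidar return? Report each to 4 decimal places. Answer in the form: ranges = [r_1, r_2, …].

beam 1: φ=0°, α=240°
  d=(-0.5000,-0.8660)  start (4,5)  tX=0.3800 tY=0.4965  stride 1/|dx|=2.0000 1/|dy|=1.1547
    cross x-line → (3,5), t=0.3800
    cross y-line → (3,4), t=0.4965 (wall)
  → r_1 = 0.4965
beam 2: φ=90°, α=330°
  d=(0.8660,-0.5000)  start (4,5)  tX=0.9353 tY=0.8600  stride 1/|dx|=1.1547 1/|dy|=2.0000
    cross y-line → (4,4), t=0.8600
    cross x-line → (5,4), t=0.9353 (wall)
  → r_2 = 0.9353
beam 3: φ=180°, α=60°
  d=(0.5000,0.8660)  start (4,5)  tX=1.6200 tY=0.6582  stride 1/|dx|=2.0000 1/|dy|=1.1547
    cross y-line → (4,6), t=0.6582
    cross x-line → (5,6), t=1.6200 (wall)
  → r_3 = 1.6200
beam 4: φ=270°, α=150°
  d=(-0.8660,0.5000)  start (4,5)  tX=0.2194 tY=1.1400  stride 1/|dx|=1.1547 1/|dy|=2.0000
    cross x-line → (3,5), t=0.2194
    cross y-line → (3,6), t=1.1400
    cross x-line → (2,6), t=1.3741
    cross x-line → (1,6), t=2.5288
    cross y-line → (1,7), t=3.1400 (wall)
  → r_4 = 3.1400

ranges = [0.4965, 0.9353, 1.6200, 3.1400]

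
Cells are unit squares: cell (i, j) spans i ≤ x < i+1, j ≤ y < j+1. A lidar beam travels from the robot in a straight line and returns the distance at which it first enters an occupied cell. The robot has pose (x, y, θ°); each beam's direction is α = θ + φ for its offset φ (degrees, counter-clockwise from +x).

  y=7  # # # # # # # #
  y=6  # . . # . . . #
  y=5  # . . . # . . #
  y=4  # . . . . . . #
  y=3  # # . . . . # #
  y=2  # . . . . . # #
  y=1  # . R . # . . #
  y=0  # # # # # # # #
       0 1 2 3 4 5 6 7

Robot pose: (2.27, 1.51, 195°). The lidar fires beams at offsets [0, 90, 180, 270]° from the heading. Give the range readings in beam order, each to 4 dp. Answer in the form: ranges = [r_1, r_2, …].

beam 1: φ=0°, α=195°
  d=(-0.9659,-0.2588)  start (2,1)  tX=0.2795 tY=1.9705  stride 1/|dx|=1.0353 1/|dy|=3.8637
    cross x-line → (1,1), t=0.2795
    cross x-line → (0,1), t=1.3148 (wall)
  → r_1 = 1.3148
beam 2: φ=90°, α=285°
  d=(0.2588,-0.9659)  start (2,1)  tX=2.8205 tY=0.5280  stride 1/|dx|=3.8637 1/|dy|=1.0353
    cross y-line → (2,0), t=0.5280 (wall)
  → r_2 = 0.5280
beam 3: φ=180°, α=15°
  d=(0.9659,0.2588)  start (2,1)  tX=0.7558 tY=1.8932  stride 1/|dx|=1.0353 1/|dy|=3.8637
    cross x-line → (3,1), t=0.7558
    cross x-line → (4,1), t=1.7910 (wall)
  → r_3 = 1.7910
beam 4: φ=270°, α=105°
  d=(-0.2588,0.9659)  start (2,1)  tX=1.0432 tY=0.5073  stride 1/|dx|=3.8637 1/|dy|=1.0353
    cross y-line → (2,2), t=0.5073
    cross x-line → (1,2), t=1.0432
    cross y-line → (1,3), t=1.5426 (wall)
  → r_4 = 1.5426

ranges = [1.3148, 0.5280, 1.7910, 1.5426]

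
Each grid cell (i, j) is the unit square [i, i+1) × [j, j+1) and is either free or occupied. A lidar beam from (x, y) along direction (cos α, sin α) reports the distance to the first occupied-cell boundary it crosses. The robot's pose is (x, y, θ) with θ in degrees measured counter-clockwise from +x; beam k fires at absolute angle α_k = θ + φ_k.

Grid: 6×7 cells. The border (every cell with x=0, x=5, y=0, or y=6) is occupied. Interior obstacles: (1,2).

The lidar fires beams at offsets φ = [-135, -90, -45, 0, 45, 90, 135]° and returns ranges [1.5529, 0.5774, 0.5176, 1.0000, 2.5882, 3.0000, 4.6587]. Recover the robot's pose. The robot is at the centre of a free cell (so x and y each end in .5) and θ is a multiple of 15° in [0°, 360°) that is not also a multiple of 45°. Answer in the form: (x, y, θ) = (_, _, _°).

(x, y, θ) = (3.5, 5.5, 150°)

The pose lattice has 19·16 = 304 candidates. Test each by forward raycasting.
  (2.5, 4.5, 240°): beam 2 = 1.7321 ≠ 0.5774 ✗
  (2.5, 4.5, 285°): beam 1 = 1.7321 ≠ 1.5529 ✗
  (2.5, 2.5, 165°): beam 1 = 2.8868 ≠ 1.5529 ✗
  (2.5, 1.5, 285°): beam 1 = 1.0000 ≠ 1.5529 ✗
  (4.5, 1.5, 285°): beam 1 = 2.8868 ≠ 1.5529 ✗
  …
  (3.5, 5.5, 150°): r_1=1.5529, r_2=0.5774, r_3=0.5176, r_4=1.0000, r_5=2.5882, r_6=3.0000, r_7=4.6587 — all match ✓
Unique over the lattice → pose = (3.5, 5.5, 150°).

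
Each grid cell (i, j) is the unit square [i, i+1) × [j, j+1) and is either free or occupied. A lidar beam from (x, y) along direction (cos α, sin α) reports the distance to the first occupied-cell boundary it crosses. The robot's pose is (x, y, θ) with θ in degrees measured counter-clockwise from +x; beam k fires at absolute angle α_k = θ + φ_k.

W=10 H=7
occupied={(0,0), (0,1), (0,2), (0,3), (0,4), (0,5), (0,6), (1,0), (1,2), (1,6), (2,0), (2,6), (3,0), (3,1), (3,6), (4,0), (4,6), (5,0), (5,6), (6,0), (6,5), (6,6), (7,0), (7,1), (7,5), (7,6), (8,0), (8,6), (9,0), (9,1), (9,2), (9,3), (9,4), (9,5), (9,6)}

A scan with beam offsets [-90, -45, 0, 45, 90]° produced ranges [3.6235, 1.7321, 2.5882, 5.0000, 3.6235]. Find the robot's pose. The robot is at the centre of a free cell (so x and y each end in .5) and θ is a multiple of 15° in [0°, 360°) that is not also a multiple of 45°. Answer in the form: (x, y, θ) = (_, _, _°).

(x, y, θ) = (5.5, 3.5, 105°)

The pose lattice has 35·16 = 560 candidates. Test each by forward raycasting.
  (3.5, 5.5, 120°): beam 1 = 1.0000 ≠ 3.6235 ✗
  (5.5, 3.5, 240°): beam 1 = 5.0000 ≠ 3.6235 ✗
  (8.5, 5.5, 150°): beam 1 = 0.5774 ≠ 3.6235 ✗
  (3.5, 4.5, 165°): beam 1 = 1.5529 ≠ 3.6235 ✗
  …
  (5.5, 3.5, 105°): r_1=3.6235, r_2=1.7321, r_3=2.5882, r_4=5.0000, r_5=3.6235 — all match ✓
No second candidate reproduces the full scan.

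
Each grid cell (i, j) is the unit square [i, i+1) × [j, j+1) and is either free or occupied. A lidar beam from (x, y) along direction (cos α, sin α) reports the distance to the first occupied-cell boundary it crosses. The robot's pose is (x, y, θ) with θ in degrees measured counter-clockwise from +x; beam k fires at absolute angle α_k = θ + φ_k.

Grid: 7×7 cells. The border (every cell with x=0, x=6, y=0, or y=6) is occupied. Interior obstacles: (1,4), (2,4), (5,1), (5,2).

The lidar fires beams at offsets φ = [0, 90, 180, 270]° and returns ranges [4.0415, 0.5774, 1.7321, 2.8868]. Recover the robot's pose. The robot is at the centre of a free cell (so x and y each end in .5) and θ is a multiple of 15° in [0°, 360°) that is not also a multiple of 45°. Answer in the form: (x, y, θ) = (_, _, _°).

Enumerate (i+0.5, j+0.5, θ) over the 21 free cells and 16 admissible headings. For each, cast all 4 beams and compare to the given ranges.
  (5.5, 4.5, 195°): beam 1 = 4.6587 ≠ 4.0415 ✗
  (3.5, 3.5, 240°): beam 1 = 2.8868 ≠ 4.0415 ✗
  (3.5, 5.5, 120°): beam 1 = 0.5774 ≠ 4.0415 ✗
  (4.5, 5.5, 210°): beam 1 = 1.7321 ≠ 4.0415 ✗
  …
  (2.5, 3.5, 30°): r_1=4.0415, r_2=0.5774, r_3=1.7321, r_4=2.8868 — all match ✓
Unique over the lattice → pose = (2.5, 3.5, 30°).

(x, y, θ) = (2.5, 3.5, 30°)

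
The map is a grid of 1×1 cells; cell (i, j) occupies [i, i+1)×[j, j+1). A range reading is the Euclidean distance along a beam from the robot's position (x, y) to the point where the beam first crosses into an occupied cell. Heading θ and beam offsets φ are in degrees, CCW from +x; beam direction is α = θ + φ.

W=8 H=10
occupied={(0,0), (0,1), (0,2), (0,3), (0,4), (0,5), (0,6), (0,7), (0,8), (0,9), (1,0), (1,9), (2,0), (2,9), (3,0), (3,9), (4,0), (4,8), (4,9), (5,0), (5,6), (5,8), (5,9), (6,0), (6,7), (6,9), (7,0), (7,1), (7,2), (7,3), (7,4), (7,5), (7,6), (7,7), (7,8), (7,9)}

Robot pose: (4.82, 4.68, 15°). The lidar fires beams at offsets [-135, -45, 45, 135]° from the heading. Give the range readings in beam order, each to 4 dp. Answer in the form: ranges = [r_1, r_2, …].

ranges = [4.2493, 2.5172, 1.5242, 4.4110]

beam 1: φ=-135°, α=240°
  direction (-0.5000, -0.8660); cell (4,4); t to first gridline: x 1.6400, y 0.7852 (then +2.0000 / +1.1547)
    (4,3) via y @ 0.7852
    (3,3) via x @ 1.6400
    (3,2) via y @ 1.9399
    (3,1) via y @ 3.0946
    (2,1) via x @ 3.6400
    (2,0) via y @ 4.2493  # hit
  → r_1 = 4.2493
beam 2: φ=-45°, α=330°
  direction (0.8660, -0.5000); cell (4,4); t to first gridline: x 0.2078, y 1.3600 (then +1.1547 / +2.0000)
    (5,4) via x @ 0.2078
    (5,3) via y @ 1.3600
    (6,3) via x @ 1.3625
    (7,3) via x @ 2.5172  # hit
  → r_2 = 2.5172
beam 3: φ=45°, α=60°
  direction (0.5000, 0.8660); cell (4,4); t to first gridline: x 0.3600, y 0.3695 (then +2.0000 / +1.1547)
    (5,4) via x @ 0.3600
    (5,5) via y @ 0.3695
    (5,6) via y @ 1.5242  # hit
  → r_3 = 1.5242
beam 4: φ=135°, α=150°
  direction (-0.8660, 0.5000); cell (4,4); t to first gridline: x 0.9469, y 0.6400 (then +1.1547 / +2.0000)
    (4,5) via y @ 0.6400
    (3,5) via x @ 0.9469
    (2,5) via x @ 2.1016
    (2,6) via y @ 2.6400
    (1,6) via x @ 3.2563
    (0,6) via x @ 4.4110  # hit
  → r_4 = 4.4110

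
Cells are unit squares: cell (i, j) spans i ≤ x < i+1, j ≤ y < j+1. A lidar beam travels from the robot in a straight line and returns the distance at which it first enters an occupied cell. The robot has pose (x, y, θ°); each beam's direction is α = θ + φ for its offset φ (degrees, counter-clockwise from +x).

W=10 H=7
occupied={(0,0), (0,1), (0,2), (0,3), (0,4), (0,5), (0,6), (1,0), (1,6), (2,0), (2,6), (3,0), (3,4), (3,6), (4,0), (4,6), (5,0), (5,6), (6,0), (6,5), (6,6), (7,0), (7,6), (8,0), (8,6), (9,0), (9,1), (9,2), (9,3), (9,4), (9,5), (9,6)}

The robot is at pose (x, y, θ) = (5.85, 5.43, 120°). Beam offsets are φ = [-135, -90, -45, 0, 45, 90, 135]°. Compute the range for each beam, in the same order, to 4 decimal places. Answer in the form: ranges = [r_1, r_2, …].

beam 1: φ=-135°, α=345°
  direction (0.9659, -0.2588); cell (5,5); t to first gridline: x 0.1553, y 1.6614 (then +1.0353 / +3.8637)
    (6,5) via x @ 0.1553  # hit
  → r_1 = 0.1553
beam 2: φ=-90°, α=30°
  direction (0.8660, 0.5000); cell (5,5); t to first gridline: x 0.1732, y 1.1400 (then +1.1547 / +2.0000)
    (6,5) via x @ 0.1732  # hit
  → r_2 = 0.1732
beam 3: φ=-45°, α=75°
  direction (0.2588, 0.9659); cell (5,5); t to first gridline: x 0.5796, y 0.5901 (then +3.8637 / +1.0353)
    (6,5) via x @ 0.5796  # hit
  → r_3 = 0.5796
beam 4: φ=0°, α=120°
  direction (-0.5000, 0.8660); cell (5,5); t to first gridline: x 1.7000, y 0.6582 (then +2.0000 / +1.1547)
    (5,6) via y @ 0.6582  # hit
  → r_4 = 0.6582
beam 5: φ=45°, α=165°
  direction (-0.9659, 0.2588); cell (5,5); t to first gridline: x 0.8800, y 2.2023 (then +1.0353 / +3.8637)
    (4,5) via x @ 0.8800
    (3,5) via x @ 1.9153
    (3,6) via y @ 2.2023  # hit
  → r_5 = 2.2023
beam 6: φ=90°, α=210°
  direction (-0.8660, -0.5000); cell (5,5); t to first gridline: x 0.9815, y 0.8600 (then +1.1547 / +2.0000)
    (5,4) via y @ 0.8600
    (4,4) via x @ 0.9815
    (3,4) via x @ 2.1362  # hit
  → r_6 = 2.1362
beam 7: φ=135°, α=255°
  direction (-0.2588, -0.9659); cell (5,5); t to first gridline: x 3.2841, y 0.4452 (then +3.8637 / +1.0353)
    (5,4) via y @ 0.4452
    (5,3) via y @ 1.4804
    (5,2) via y @ 2.5157
    (4,2) via x @ 3.2841
    (4,1) via y @ 3.5510
    (4,0) via y @ 4.5863  # hit
  → r_7 = 4.5863

ranges = [0.1553, 0.1732, 0.5796, 0.6582, 2.2023, 2.1362, 4.5863]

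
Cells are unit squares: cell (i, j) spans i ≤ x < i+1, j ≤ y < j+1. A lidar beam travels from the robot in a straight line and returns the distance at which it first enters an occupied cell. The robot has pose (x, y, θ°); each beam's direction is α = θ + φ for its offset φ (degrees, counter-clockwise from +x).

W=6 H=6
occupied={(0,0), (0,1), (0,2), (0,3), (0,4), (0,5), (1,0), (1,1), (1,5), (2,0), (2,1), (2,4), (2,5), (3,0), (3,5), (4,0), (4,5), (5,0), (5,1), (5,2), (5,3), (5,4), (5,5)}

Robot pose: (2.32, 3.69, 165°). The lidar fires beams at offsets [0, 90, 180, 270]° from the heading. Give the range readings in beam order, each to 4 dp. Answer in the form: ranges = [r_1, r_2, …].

ranges = [1.3666, 1.7496, 2.7745, 0.3209]

beam 1: φ=0°, α=165°
  dir = (cos 165°, sin 165°) = (-0.9659, 0.2588); from cell (2,3)
  next x-line at t=0.3313, next y-line at t=1.1977; Δt_x=1.0353, Δt_y=3.8637
    x: enter (1,3) at t=0.3313
    y: enter (1,4) at t=1.1977
    x: enter (0,4) at t=1.3666 ← occupied
  → r_1 = 1.3666
beam 2: φ=90°, α=255°
  dir = (cos 255°, sin 255°) = (-0.2588, -0.9659); from cell (2,3)
  next x-line at t=1.2364, next y-line at t=0.7143; Δt_x=3.8637, Δt_y=1.0353
    y: enter (2,2) at t=0.7143
    x: enter (1,2) at t=1.2364
    y: enter (1,1) at t=1.7496 ← occupied
  → r_2 = 1.7496
beam 3: φ=180°, α=345°
  dir = (cos 345°, sin 345°) = (0.9659, -0.2588); from cell (2,3)
  next x-line at t=0.7040, next y-line at t=2.6660; Δt_x=1.0353, Δt_y=3.8637
    x: enter (3,3) at t=0.7040
    x: enter (4,3) at t=1.7393
    y: enter (4,2) at t=2.6660
    x: enter (5,2) at t=2.7745 ← occupied
  → r_3 = 2.7745
beam 4: φ=270°, α=75°
  dir = (cos 75°, sin 75°) = (0.2588, 0.9659); from cell (2,3)
  next x-line at t=2.6273, next y-line at t=0.3209; Δt_x=3.8637, Δt_y=1.0353
    y: enter (2,4) at t=0.3209 ← occupied
  → r_4 = 0.3209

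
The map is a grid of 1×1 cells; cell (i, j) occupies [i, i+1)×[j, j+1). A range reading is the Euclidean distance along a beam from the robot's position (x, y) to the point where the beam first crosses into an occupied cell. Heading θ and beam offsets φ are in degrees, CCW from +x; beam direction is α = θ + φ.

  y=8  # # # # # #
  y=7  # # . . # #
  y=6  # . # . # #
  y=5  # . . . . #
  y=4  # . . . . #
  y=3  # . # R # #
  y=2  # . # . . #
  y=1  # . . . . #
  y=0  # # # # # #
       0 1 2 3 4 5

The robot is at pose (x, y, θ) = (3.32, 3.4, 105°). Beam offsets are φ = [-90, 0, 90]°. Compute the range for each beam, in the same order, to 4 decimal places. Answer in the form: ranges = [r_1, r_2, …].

beam 1: φ=-90°, α=15°
  d=(0.9659,0.2588)  start (3,3)  tX=0.7040 tY=2.3182  stride 1/|dx|=1.0353 1/|dy|=3.8637
    cross x-line → (4,3), t=0.7040 (wall)
  → r_1 = 0.7040
beam 2: φ=0°, α=105°
  d=(-0.2588,0.9659)  start (3,3)  tX=1.2364 tY=0.6212  stride 1/|dx|=3.8637 1/|dy|=1.0353
    cross y-line → (3,4), t=0.6212
    cross x-line → (2,4), t=1.2364
    cross y-line → (2,5), t=1.6564
    cross y-line → (2,6), t=2.6917 (wall)
  → r_2 = 2.6917
beam 3: φ=90°, α=195°
  d=(-0.9659,-0.2588)  start (3,3)  tX=0.3313 tY=1.5455  stride 1/|dx|=1.0353 1/|dy|=3.8637
    cross x-line → (2,3), t=0.3313 (wall)
  → r_3 = 0.3313

ranges = [0.7040, 2.6917, 0.3313]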